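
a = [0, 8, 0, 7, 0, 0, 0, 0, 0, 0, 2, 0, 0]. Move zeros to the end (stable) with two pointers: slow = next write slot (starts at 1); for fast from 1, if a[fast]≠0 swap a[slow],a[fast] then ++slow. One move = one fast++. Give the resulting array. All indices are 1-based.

[8, 7, 2, 0, 0, 0, 0, 0, 0, 0, 0, 0, 0]

slow=1 fast=1: a[fast]=0, fast++
slow=1 fast=2: a[fast]=8≠0 swap→a[1]=8, slow++,fast++
slow=2 fast=3: a[fast]=0, fast++
slow=2 fast=4: a[fast]=7≠0 swap→a[2]=7, slow++,fast++
slow=3 fast=5: a[fast]=0, fast++
slow=3 fast=6: a[fast]=0, fast++
slow=3 fast=7: a[fast]=0, fast++
slow=3 fast=8: a[fast]=0, fast++
slow=3 fast=9: a[fast]=0, fast++
slow=3 fast=10: a[fast]=0, fast++
slow=3 fast=11: a[fast]=2≠0 swap→a[3]=2, slow++,fast++
slow=4 fast=12: a[fast]=0, fast++
slow=4 fast=13: a[fast]=0, fast++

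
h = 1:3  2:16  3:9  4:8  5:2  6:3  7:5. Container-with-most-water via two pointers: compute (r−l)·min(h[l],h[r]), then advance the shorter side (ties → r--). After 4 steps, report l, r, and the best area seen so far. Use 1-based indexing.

l=1 r=7: min(3,5)*6=18 best=18 *, l++
l=2 r=7: min(16,5)*5=25 best=25 *, r--
l=2 r=6: min(16,3)*4=12 best=25, r--
l=2 r=5: min(16,2)*3=6 best=25, r--

l=2, r=4, best area=25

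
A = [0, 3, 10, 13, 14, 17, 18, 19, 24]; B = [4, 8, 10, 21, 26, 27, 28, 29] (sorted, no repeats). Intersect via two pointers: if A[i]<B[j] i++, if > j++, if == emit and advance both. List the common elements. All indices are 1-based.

[i=1,j=1] 0<4 → i++
[i=2,j=1] 3<4 → i++
[i=3,j=1] 10>4 → j++
[i=3,j=2] 10>8 → j++
[i=3,j=3] 10==10 emit → i++,j++
[i=4,j=4] 13<21 → i++
[i=5,j=4] 14<21 → i++
[i=6,j=4] 17<21 → i++
[i=7,j=4] 18<21 → i++
[i=8,j=4] 19<21 → i++
[i=9,j=4] 24>21 → j++
[i=9,j=5] 24<26 → i++

intersection = [10]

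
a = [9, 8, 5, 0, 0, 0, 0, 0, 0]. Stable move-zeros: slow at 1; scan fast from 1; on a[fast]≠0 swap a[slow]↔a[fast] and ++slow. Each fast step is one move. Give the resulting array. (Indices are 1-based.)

slow=1 fast=1: a[fast]=9≠0 swap→a[1]=9, slow++,fast++
slow=2 fast=2: a[fast]=8≠0 swap→a[2]=8, slow++,fast++
slow=3 fast=3: a[fast]=5≠0 swap→a[3]=5, slow++,fast++
slow=4 fast=4: a[fast]=0, fast++
slow=4 fast=5: a[fast]=0, fast++
slow=4 fast=6: a[fast]=0, fast++
slow=4 fast=7: a[fast]=0, fast++
slow=4 fast=8: a[fast]=0, fast++
slow=4 fast=9: a[fast]=0, fast++

[9, 8, 5, 0, 0, 0, 0, 0, 0]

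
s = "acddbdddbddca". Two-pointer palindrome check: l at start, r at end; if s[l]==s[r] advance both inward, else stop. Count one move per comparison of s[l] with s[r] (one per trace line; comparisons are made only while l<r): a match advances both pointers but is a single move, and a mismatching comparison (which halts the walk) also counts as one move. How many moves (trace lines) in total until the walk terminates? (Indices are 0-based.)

6 moves

[0,12] 'a'=='a' → l++,r--
[1,11] 'c'=='c' → l++,r--
[2,10] 'd'=='d' → l++,r--
[3,9] 'd'=='d' → l++,r--
[4,8] 'b'=='b' → l++,r--
[5,7] 'd'=='d' → l++,r--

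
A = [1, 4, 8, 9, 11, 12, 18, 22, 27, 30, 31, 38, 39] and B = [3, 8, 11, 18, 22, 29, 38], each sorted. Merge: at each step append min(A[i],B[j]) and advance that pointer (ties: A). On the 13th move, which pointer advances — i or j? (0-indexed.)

[i=0,j=0] A[i]=1<=B[j]=3 take 1 → i++
[i=1,j=0] A[i]=4>B[j]=3 take 3 → j++
[i=1,j=1] A[i]=4<=B[j]=8 take 4 → i++
[i=2,j=1] A[i]=8<=B[j]=8 take 8 → i++
[i=3,j=1] A[i]=9>B[j]=8 take 8 → j++
[i=3,j=2] A[i]=9<=B[j]=11 take 9 → i++
[i=4,j=2] A[i]=11<=B[j]=11 take 11 → i++
[i=5,j=2] A[i]=12>B[j]=11 take 11 → j++
[i=5,j=3] A[i]=12<=B[j]=18 take 12 → i++
[i=6,j=3] A[i]=18<=B[j]=18 take 18 → i++
[i=7,j=3] A[i]=22>B[j]=18 take 18 → j++
[i=7,j=4] A[i]=22<=B[j]=22 take 22 → i++
[i=8,j=4] A[i]=27>B[j]=22 take 22 → j++

j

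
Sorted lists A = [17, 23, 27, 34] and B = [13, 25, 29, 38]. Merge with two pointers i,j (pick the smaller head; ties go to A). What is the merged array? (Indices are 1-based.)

[13, 17, 23, 25, 27, 29, 34, 38]

i=1 j=1: A[i]=17>B[j]=13 take 13, j++
i=1 j=2: A[i]=17<=B[j]=25 take 17, i++
i=2 j=2: A[i]=23<=B[j]=25 take 23, i++
i=3 j=2: A[i]=27>B[j]=25 take 25, j++
i=3 j=3: A[i]=27<=B[j]=29 take 27, i++
i=4 j=3: A[i]=34>B[j]=29 take 29, j++
i=4 j=4: A[i]=34<=B[j]=38 take 34, i++
i=5 j=4: A done, take B[j]=38, j++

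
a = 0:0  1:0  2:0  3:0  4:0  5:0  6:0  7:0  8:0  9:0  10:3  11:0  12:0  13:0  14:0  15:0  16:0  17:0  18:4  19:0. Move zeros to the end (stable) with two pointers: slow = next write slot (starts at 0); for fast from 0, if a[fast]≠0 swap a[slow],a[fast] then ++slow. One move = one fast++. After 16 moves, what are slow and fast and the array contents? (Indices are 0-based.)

slow=0 fast=0: a[fast]=0, fast++
slow=0 fast=1: a[fast]=0, fast++
slow=0 fast=2: a[fast]=0, fast++
slow=0 fast=3: a[fast]=0, fast++
slow=0 fast=4: a[fast]=0, fast++
slow=0 fast=5: a[fast]=0, fast++
slow=0 fast=6: a[fast]=0, fast++
slow=0 fast=7: a[fast]=0, fast++
slow=0 fast=8: a[fast]=0, fast++
slow=0 fast=9: a[fast]=0, fast++
slow=0 fast=10: a[fast]=3≠0 swap→a[0]=3, slow++,fast++
slow=1 fast=11: a[fast]=0, fast++
slow=1 fast=12: a[fast]=0, fast++
slow=1 fast=13: a[fast]=0, fast++
slow=1 fast=14: a[fast]=0, fast++
slow=1 fast=15: a[fast]=0, fast++

slow=1, fast=16, a=[3, 0, 0, 0, 0, 0, 0, 0, 0, 0, 0, 0, 0, 0, 0, 0, 0, 0, 4, 0]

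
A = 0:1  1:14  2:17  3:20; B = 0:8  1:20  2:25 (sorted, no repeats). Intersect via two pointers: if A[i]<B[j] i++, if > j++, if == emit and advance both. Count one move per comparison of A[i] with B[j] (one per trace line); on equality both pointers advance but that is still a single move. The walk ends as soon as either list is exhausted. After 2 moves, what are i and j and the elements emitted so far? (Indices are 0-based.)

[i=0,j=0] 1<8 → i++
[i=1,j=0] 14>8 → j++

i=1, j=1, emitted=[]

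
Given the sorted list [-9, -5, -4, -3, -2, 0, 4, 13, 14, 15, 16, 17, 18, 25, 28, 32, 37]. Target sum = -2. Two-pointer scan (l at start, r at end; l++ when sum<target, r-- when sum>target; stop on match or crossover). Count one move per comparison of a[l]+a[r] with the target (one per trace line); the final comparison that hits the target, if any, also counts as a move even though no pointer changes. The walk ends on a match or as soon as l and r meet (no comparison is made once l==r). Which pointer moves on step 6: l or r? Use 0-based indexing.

r

l=0 r=16: -9+37=28 >-2, r--
l=0 r=15: -9+32=23 >-2, r--
l=0 r=14: -9+28=19 >-2, r--
l=0 r=13: -9+25=16 >-2, r--
l=0 r=12: -9+18=9 >-2, r--
l=0 r=11: -9+17=8 >-2, r--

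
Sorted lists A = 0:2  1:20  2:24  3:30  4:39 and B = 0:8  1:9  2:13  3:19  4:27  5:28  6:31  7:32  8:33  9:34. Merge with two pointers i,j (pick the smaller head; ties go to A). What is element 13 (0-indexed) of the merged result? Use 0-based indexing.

[i=0,j=0] A[i]=2<=B[j]=8 take 2 → i++
[i=1,j=0] A[i]=20>B[j]=8 take 8 → j++
[i=1,j=1] A[i]=20>B[j]=9 take 9 → j++
[i=1,j=2] A[i]=20>B[j]=13 take 13 → j++
[i=1,j=3] A[i]=20>B[j]=19 take 19 → j++
[i=1,j=4] A[i]=20<=B[j]=27 take 20 → i++
[i=2,j=4] A[i]=24<=B[j]=27 take 24 → i++
[i=3,j=4] A[i]=30>B[j]=27 take 27 → j++
[i=3,j=5] A[i]=30>B[j]=28 take 28 → j++
[i=3,j=6] A[i]=30<=B[j]=31 take 30 → i++
[i=4,j=6] A[i]=39>B[j]=31 take 31 → j++
[i=4,j=7] A[i]=39>B[j]=32 take 32 → j++
[i=4,j=8] A[i]=39>B[j]=33 take 33 → j++
[i=4,j=9] A[i]=39>B[j]=34 take 34 → j++
[i=4,j=10] B done, take A[i]=39 → i++

merged[13] = 34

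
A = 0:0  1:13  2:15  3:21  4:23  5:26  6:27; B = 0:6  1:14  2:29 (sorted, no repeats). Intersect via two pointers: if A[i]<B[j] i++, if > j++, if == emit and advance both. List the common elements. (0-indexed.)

i=0 j=0: 0<6, i++
i=1 j=0: 13>6, j++
i=1 j=1: 13<14, i++
i=2 j=1: 15>14, j++
i=2 j=2: 15<29, i++
i=3 j=2: 21<29, i++
i=4 j=2: 23<29, i++
i=5 j=2: 26<29, i++
i=6 j=2: 27<29, i++

intersection = []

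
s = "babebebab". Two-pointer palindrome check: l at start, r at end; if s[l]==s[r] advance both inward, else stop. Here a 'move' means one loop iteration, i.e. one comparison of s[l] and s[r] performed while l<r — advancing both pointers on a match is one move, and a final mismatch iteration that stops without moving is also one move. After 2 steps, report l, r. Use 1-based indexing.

l=3, r=7

l=1 r=9: 'b'=='b', l++,r--
l=2 r=8: 'a'=='a', l++,r--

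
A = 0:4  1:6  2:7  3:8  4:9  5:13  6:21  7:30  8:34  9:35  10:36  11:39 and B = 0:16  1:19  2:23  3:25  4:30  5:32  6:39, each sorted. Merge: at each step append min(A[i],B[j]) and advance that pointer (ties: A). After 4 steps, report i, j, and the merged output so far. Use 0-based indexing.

i=4, j=0, merged so far=[4, 6, 7, 8]

i=0 j=0: A[i]=4<=B[j]=16 take 4, i++
i=1 j=0: A[i]=6<=B[j]=16 take 6, i++
i=2 j=0: A[i]=7<=B[j]=16 take 7, i++
i=3 j=0: A[i]=8<=B[j]=16 take 8, i++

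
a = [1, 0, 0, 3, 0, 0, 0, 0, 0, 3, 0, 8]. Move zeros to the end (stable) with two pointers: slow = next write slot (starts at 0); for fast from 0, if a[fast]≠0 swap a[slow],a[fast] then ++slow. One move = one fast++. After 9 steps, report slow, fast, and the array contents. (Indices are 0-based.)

slow=2, fast=9, a=[1, 3, 0, 0, 0, 0, 0, 0, 0, 3, 0, 8]

slow=0 fast=0: a[fast]=1≠0 swap→a[0]=1, slow++,fast++
slow=1 fast=1: a[fast]=0, fast++
slow=1 fast=2: a[fast]=0, fast++
slow=1 fast=3: a[fast]=3≠0 swap→a[1]=3, slow++,fast++
slow=2 fast=4: a[fast]=0, fast++
slow=2 fast=5: a[fast]=0, fast++
slow=2 fast=6: a[fast]=0, fast++
slow=2 fast=7: a[fast]=0, fast++
slow=2 fast=8: a[fast]=0, fast++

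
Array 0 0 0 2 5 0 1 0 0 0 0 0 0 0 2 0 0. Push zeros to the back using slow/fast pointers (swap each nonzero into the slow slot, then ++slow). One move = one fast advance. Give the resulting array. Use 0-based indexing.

slow=0 fast=0: a[fast]=0, fast++
slow=0 fast=1: a[fast]=0, fast++
slow=0 fast=2: a[fast]=0, fast++
slow=0 fast=3: a[fast]=2≠0 swap→a[0]=2, slow++,fast++
slow=1 fast=4: a[fast]=5≠0 swap→a[1]=5, slow++,fast++
slow=2 fast=5: a[fast]=0, fast++
slow=2 fast=6: a[fast]=1≠0 swap→a[2]=1, slow++,fast++
slow=3 fast=7: a[fast]=0, fast++
slow=3 fast=8: a[fast]=0, fast++
slow=3 fast=9: a[fast]=0, fast++
slow=3 fast=10: a[fast]=0, fast++
slow=3 fast=11: a[fast]=0, fast++
slow=3 fast=12: a[fast]=0, fast++
slow=3 fast=13: a[fast]=0, fast++
slow=3 fast=14: a[fast]=2≠0 swap→a[3]=2, slow++,fast++
slow=4 fast=15: a[fast]=0, fast++
slow=4 fast=16: a[fast]=0, fast++

[2, 5, 1, 2, 0, 0, 0, 0, 0, 0, 0, 0, 0, 0, 0, 0, 0]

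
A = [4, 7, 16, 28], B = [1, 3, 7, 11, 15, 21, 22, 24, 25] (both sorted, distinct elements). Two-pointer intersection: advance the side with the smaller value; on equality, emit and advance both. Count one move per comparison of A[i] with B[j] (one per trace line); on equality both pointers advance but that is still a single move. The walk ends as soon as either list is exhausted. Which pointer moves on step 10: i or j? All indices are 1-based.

i=1 j=1: 4>1, j++
i=1 j=2: 4>3, j++
i=1 j=3: 4<7, i++
i=2 j=3: 7==7 emit, i++,j++
i=3 j=4: 16>11, j++
i=3 j=5: 16>15, j++
i=3 j=6: 16<21, i++
i=4 j=6: 28>21, j++
i=4 j=7: 28>22, j++
i=4 j=8: 28>24, j++

j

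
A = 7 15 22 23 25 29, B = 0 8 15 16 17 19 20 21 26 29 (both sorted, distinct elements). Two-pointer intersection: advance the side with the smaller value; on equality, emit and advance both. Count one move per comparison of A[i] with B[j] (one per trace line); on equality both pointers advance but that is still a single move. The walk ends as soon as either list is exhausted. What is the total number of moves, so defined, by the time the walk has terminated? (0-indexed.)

14 moves

[i=0,j=0] 7>0 → j++
[i=0,j=1] 7<8 → i++
[i=1,j=1] 15>8 → j++
[i=1,j=2] 15==15 emit → i++,j++
[i=2,j=3] 22>16 → j++
[i=2,j=4] 22>17 → j++
[i=2,j=5] 22>19 → j++
[i=2,j=6] 22>20 → j++
[i=2,j=7] 22>21 → j++
[i=2,j=8] 22<26 → i++
[i=3,j=8] 23<26 → i++
[i=4,j=8] 25<26 → i++
[i=5,j=8] 29>26 → j++
[i=5,j=9] 29==29 emit → i++,j++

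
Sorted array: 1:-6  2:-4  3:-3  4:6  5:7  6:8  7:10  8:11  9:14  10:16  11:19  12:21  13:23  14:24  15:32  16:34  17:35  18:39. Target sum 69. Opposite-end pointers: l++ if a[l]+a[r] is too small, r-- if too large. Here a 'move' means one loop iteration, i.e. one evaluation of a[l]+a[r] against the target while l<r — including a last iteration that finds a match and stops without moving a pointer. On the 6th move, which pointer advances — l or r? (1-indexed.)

[1,18] -6+39=33 <69 → l++
[2,18] -4+39=35 <69 → l++
[3,18] -3+39=36 <69 → l++
[4,18] 6+39=45 <69 → l++
[5,18] 7+39=46 <69 → l++
[6,18] 8+39=47 <69 → l++

l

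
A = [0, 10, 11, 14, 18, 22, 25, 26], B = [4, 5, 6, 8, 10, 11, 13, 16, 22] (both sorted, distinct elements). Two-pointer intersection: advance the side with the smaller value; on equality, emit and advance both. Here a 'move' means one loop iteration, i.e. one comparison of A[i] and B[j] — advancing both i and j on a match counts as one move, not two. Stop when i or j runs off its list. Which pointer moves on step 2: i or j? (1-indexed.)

j

[i=1,j=1] 0<4 → i++
[i=2,j=1] 10>4 → j++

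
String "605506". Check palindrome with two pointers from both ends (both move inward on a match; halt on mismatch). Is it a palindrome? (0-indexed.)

palindrome

[0,5] '6'=='6' → l++,r--
[1,4] '0'=='0' → l++,r--
[2,3] '5'=='5' → l++,r--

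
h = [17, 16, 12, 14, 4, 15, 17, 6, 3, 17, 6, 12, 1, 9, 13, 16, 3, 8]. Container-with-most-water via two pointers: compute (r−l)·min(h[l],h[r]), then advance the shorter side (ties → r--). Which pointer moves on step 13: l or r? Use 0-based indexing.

r

[0,17] min(17,8)*17=136 best=136 * → r--
[0,16] min(17,3)*16=48 best=136 → r--
[0,15] min(17,16)*15=240 best=240 * → r--
[0,14] min(17,13)*14=182 best=240 → r--
[0,13] min(17,9)*13=117 best=240 → r--
[0,12] min(17,1)*12=12 best=240 → r--
[0,11] min(17,12)*11=132 best=240 → r--
[0,10] min(17,6)*10=60 best=240 → r--
[0,9] min(17,17)*9=153 best=240 → r--
[0,8] min(17,3)*8=24 best=240 → r--
[0,7] min(17,6)*7=42 best=240 → r--
[0,6] min(17,17)*6=102 best=240 → r--
[0,5] min(17,15)*5=75 best=240 → r--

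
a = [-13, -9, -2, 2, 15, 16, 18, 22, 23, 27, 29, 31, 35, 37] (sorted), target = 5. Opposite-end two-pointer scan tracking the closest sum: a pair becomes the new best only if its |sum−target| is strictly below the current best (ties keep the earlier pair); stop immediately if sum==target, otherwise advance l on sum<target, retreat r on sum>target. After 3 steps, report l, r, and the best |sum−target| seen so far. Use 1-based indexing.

[1,14] -13+37=24 d=19 * → r--
[1,13] -13+35=22 d=17 * → r--
[1,12] -13+31=18 d=13 * → r--

l=1, r=11, best |Δ|=13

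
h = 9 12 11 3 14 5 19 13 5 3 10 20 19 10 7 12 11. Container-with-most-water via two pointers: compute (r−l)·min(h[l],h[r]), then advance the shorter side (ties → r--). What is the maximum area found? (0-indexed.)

max area = 168

[0,16] min(9,11)*16=144 best=144 * → l++
[1,16] min(12,11)*15=165 best=165 * → r--
[1,15] min(12,12)*14=168 best=168 * → r--
[1,14] min(12,7)*13=91 best=168 → r--
[1,13] min(12,10)*12=120 best=168 → r--
[1,12] min(12,19)*11=132 best=168 → l++
[2,12] min(11,19)*10=110 best=168 → l++
[3,12] min(3,19)*9=27 best=168 → l++
[4,12] min(14,19)*8=112 best=168 → l++
[5,12] min(5,19)*7=35 best=168 → l++
[6,12] min(19,19)*6=114 best=168 → r--
[6,11] min(19,20)*5=95 best=168 → l++
[7,11] min(13,20)*4=52 best=168 → l++
[8,11] min(5,20)*3=15 best=168 → l++
[9,11] min(3,20)*2=6 best=168 → l++
[10,11] min(10,20)*1=10 best=168 → l++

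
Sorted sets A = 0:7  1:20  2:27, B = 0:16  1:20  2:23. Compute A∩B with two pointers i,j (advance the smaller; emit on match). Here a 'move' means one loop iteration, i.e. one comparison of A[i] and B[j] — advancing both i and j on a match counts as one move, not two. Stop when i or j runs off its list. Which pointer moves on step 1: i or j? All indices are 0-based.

i

[i=0,j=0] 7<16 → i++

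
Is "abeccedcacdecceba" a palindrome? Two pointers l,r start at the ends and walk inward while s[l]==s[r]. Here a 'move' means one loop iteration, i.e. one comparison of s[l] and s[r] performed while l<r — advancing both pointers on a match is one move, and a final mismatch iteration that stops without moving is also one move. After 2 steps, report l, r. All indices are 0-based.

[0,16] 'a'=='a' → l++,r--
[1,15] 'b'=='b' → l++,r--

l=2, r=14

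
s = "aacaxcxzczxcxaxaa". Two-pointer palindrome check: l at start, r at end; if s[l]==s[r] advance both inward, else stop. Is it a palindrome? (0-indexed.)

[0,16] 'a'=='a' → l++,r--
[1,15] 'a'=='a' → l++,r--
[2,14] 'c'!='x' → stop

not a palindrome (mismatch at 2,14)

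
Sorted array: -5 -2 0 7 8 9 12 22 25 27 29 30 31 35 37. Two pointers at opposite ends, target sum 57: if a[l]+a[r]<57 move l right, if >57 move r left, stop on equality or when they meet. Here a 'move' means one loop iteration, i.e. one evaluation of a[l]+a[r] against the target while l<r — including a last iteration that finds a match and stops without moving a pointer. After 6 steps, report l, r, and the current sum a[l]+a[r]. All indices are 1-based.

l=7, r=15, sum=49

[1,15] -5+37=32 <57 → l++
[2,15] -2+37=35 <57 → l++
[3,15] 0+37=37 <57 → l++
[4,15] 7+37=44 <57 → l++
[5,15] 8+37=45 <57 → l++
[6,15] 9+37=46 <57 → l++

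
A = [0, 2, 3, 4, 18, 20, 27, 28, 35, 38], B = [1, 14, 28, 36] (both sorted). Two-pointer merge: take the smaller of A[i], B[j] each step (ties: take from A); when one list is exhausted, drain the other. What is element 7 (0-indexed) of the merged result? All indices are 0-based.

merged[7] = 20

[i=0,j=0] A[i]=0<=B[j]=1 take 0 → i++
[i=1,j=0] A[i]=2>B[j]=1 take 1 → j++
[i=1,j=1] A[i]=2<=B[j]=14 take 2 → i++
[i=2,j=1] A[i]=3<=B[j]=14 take 3 → i++
[i=3,j=1] A[i]=4<=B[j]=14 take 4 → i++
[i=4,j=1] A[i]=18>B[j]=14 take 14 → j++
[i=4,j=2] A[i]=18<=B[j]=28 take 18 → i++
[i=5,j=2] A[i]=20<=B[j]=28 take 20 → i++
[i=6,j=2] A[i]=27<=B[j]=28 take 27 → i++
[i=7,j=2] A[i]=28<=B[j]=28 take 28 → i++
[i=8,j=2] A[i]=35>B[j]=28 take 28 → j++
[i=8,j=3] A[i]=35<=B[j]=36 take 35 → i++
[i=9,j=3] A[i]=38>B[j]=36 take 36 → j++
[i=9,j=4] B done, take A[i]=38 → i++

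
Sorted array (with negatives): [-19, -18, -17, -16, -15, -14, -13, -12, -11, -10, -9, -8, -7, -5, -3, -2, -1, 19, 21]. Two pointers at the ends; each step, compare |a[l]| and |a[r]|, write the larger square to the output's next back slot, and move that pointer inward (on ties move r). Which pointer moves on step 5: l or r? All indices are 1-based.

l

[1,19] |-19|<=|21| out[19]=441 → r--
[1,18] |-19|<=|19| out[18]=361 → r--
[1,17] |-19|>|-1| out[17]=361 → l++
[2,17] |-18|>|-1| out[16]=324 → l++
[3,17] |-17|>|-1| out[15]=289 → l++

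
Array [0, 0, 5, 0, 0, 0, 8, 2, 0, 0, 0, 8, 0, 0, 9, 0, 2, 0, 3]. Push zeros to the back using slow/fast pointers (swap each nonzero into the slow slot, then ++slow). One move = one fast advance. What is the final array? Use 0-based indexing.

[5, 8, 2, 8, 9, 2, 3, 0, 0, 0, 0, 0, 0, 0, 0, 0, 0, 0, 0]

(s=0,f=0) a[fast]=0 → fast++
(s=0,f=1) a[fast]=0 → fast++
(s=0,f=2) a[fast]=5≠0 swap→a[0]=5 → slow++,fast++
(s=1,f=3) a[fast]=0 → fast++
(s=1,f=4) a[fast]=0 → fast++
(s=1,f=5) a[fast]=0 → fast++
(s=1,f=6) a[fast]=8≠0 swap→a[1]=8 → slow++,fast++
(s=2,f=7) a[fast]=2≠0 swap→a[2]=2 → slow++,fast++
(s=3,f=8) a[fast]=0 → fast++
(s=3,f=9) a[fast]=0 → fast++
(s=3,f=10) a[fast]=0 → fast++
(s=3,f=11) a[fast]=8≠0 swap→a[3]=8 → slow++,fast++
(s=4,f=12) a[fast]=0 → fast++
(s=4,f=13) a[fast]=0 → fast++
(s=4,f=14) a[fast]=9≠0 swap→a[4]=9 → slow++,fast++
(s=5,f=15) a[fast]=0 → fast++
(s=5,f=16) a[fast]=2≠0 swap→a[5]=2 → slow++,fast++
(s=6,f=17) a[fast]=0 → fast++
(s=6,f=18) a[fast]=3≠0 swap→a[6]=3 → slow++,fast++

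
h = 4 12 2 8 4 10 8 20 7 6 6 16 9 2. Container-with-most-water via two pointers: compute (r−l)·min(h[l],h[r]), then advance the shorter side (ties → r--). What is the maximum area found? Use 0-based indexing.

[0,13] min(4,2)*13=26 best=26 * → r--
[0,12] min(4,9)*12=48 best=48 * → l++
[1,12] min(12,9)*11=99 best=99 * → r--
[1,11] min(12,16)*10=120 best=120 * → l++
[2,11] min(2,16)*9=18 best=120 → l++
[3,11] min(8,16)*8=64 best=120 → l++
[4,11] min(4,16)*7=28 best=120 → l++
[5,11] min(10,16)*6=60 best=120 → l++
[6,11] min(8,16)*5=40 best=120 → l++
[7,11] min(20,16)*4=64 best=120 → r--
[7,10] min(20,6)*3=18 best=120 → r--
[7,9] min(20,6)*2=12 best=120 → r--
[7,8] min(20,7)*1=7 best=120 → r--

max area = 120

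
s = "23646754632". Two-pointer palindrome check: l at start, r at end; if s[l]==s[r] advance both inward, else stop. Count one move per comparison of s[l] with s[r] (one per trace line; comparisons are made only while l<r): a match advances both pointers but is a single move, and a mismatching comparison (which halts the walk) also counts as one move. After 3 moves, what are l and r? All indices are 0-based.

l=3, r=7

l=0 r=10: '2'=='2', l++,r--
l=1 r=9: '3'=='3', l++,r--
l=2 r=8: '6'=='6', l++,r--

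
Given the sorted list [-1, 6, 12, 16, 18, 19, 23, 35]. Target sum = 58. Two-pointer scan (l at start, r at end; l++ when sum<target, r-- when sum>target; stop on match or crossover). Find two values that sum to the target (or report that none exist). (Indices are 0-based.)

(23, 35)

l=0 r=7: -1+35=34 <58, l++
l=1 r=7: 6+35=41 <58, l++
l=2 r=7: 12+35=47 <58, l++
l=3 r=7: 16+35=51 <58, l++
l=4 r=7: 18+35=53 <58, l++
l=5 r=7: 19+35=54 <58, l++
l=6 r=7: 23+35=58, found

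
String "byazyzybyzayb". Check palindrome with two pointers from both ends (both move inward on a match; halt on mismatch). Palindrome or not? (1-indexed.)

[1,13] 'b'=='b' → l++,r--
[2,12] 'y'=='y' → l++,r--
[3,11] 'a'=='a' → l++,r--
[4,10] 'z'=='z' → l++,r--
[5,9] 'y'=='y' → l++,r--
[6,8] 'z'!='b' → stop

not a palindrome (mismatch at 6,8)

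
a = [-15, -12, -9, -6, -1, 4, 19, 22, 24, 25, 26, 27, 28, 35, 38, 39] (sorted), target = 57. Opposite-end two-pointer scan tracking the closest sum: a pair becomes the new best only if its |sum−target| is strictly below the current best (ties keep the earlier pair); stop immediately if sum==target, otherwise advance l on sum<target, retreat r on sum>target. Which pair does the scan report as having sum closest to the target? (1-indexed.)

pair (19, 38) with sum 57 (|Δ|=0)

l=1 r=16: -15+39=24 d=33 *, l++
l=2 r=16: -12+39=27 d=30 *, l++
l=3 r=16: -9+39=30 d=27 *, l++
l=4 r=16: -6+39=33 d=24 *, l++
l=5 r=16: -1+39=38 d=19 *, l++
l=6 r=16: 4+39=43 d=14 *, l++
l=7 r=16: 19+39=58 d=1 *, r--
l=7 r=15: 19+38=57 d=0 *, stop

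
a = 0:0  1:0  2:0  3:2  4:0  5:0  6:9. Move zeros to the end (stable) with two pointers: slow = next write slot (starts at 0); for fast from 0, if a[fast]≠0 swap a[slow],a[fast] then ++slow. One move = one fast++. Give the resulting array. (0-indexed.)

[2, 9, 0, 0, 0, 0, 0]

slow=0 fast=0: a[fast]=0, fast++
slow=0 fast=1: a[fast]=0, fast++
slow=0 fast=2: a[fast]=0, fast++
slow=0 fast=3: a[fast]=2≠0 swap→a[0]=2, slow++,fast++
slow=1 fast=4: a[fast]=0, fast++
slow=1 fast=5: a[fast]=0, fast++
slow=1 fast=6: a[fast]=9≠0 swap→a[1]=9, slow++,fast++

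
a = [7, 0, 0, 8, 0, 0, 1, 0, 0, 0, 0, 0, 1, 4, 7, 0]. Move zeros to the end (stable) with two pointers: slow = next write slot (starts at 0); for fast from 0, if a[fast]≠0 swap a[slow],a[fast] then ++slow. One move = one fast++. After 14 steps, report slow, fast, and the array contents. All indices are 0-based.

(s=0,f=0) a[fast]=7≠0 swap→a[0]=7 → slow++,fast++
(s=1,f=1) a[fast]=0 → fast++
(s=1,f=2) a[fast]=0 → fast++
(s=1,f=3) a[fast]=8≠0 swap→a[1]=8 → slow++,fast++
(s=2,f=4) a[fast]=0 → fast++
(s=2,f=5) a[fast]=0 → fast++
(s=2,f=6) a[fast]=1≠0 swap→a[2]=1 → slow++,fast++
(s=3,f=7) a[fast]=0 → fast++
(s=3,f=8) a[fast]=0 → fast++
(s=3,f=9) a[fast]=0 → fast++
(s=3,f=10) a[fast]=0 → fast++
(s=3,f=11) a[fast]=0 → fast++
(s=3,f=12) a[fast]=1≠0 swap→a[3]=1 → slow++,fast++
(s=4,f=13) a[fast]=4≠0 swap→a[4]=4 → slow++,fast++

slow=5, fast=14, a=[7, 8, 1, 1, 4, 0, 0, 0, 0, 0, 0, 0, 0, 0, 7, 0]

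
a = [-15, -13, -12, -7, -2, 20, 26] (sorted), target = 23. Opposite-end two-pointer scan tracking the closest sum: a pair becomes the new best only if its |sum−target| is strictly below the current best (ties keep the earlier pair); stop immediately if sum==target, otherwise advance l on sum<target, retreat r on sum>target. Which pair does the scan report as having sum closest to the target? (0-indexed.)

[0,6] -15+26=11 d=12 * → l++
[1,6] -13+26=13 d=10 * → l++
[2,6] -12+26=14 d=9 * → l++
[3,6] -7+26=19 d=4 * → l++
[4,6] -2+26=24 d=1 * → r--
[4,5] -2+20=18 d=5 → l++

pair (-2, 26) with sum 24 (|Δ|=1)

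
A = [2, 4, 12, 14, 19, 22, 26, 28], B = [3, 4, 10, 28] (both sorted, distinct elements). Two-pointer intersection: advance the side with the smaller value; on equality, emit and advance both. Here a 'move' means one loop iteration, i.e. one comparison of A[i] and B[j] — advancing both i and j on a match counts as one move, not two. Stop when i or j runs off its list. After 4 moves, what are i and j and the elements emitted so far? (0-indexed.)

i=2, j=3, emitted=[4]

i=0 j=0: 2<3, i++
i=1 j=0: 4>3, j++
i=1 j=1: 4==4 emit, i++,j++
i=2 j=2: 12>10, j++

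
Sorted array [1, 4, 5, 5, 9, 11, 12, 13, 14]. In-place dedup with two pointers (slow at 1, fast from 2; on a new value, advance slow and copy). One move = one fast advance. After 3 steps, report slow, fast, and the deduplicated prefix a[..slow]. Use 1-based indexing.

(s=1,f=2) a[fast]=4≠a[slow]=1 write a[2]=4 → slow++,fast++
(s=2,f=3) a[fast]=5≠a[slow]=4 write a[3]=5 → slow++,fast++
(s=3,f=4) a[fast]=5=a[slow] dup → fast++

slow=3, fast=5, prefix=[1, 4, 5]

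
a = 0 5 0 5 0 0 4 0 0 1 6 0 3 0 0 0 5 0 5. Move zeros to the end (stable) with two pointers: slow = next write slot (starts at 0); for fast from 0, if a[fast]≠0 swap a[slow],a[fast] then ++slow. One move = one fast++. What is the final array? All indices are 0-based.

(s=0,f=0) a[fast]=0 → fast++
(s=0,f=1) a[fast]=5≠0 swap→a[0]=5 → slow++,fast++
(s=1,f=2) a[fast]=0 → fast++
(s=1,f=3) a[fast]=5≠0 swap→a[1]=5 → slow++,fast++
(s=2,f=4) a[fast]=0 → fast++
(s=2,f=5) a[fast]=0 → fast++
(s=2,f=6) a[fast]=4≠0 swap→a[2]=4 → slow++,fast++
(s=3,f=7) a[fast]=0 → fast++
(s=3,f=8) a[fast]=0 → fast++
(s=3,f=9) a[fast]=1≠0 swap→a[3]=1 → slow++,fast++
(s=4,f=10) a[fast]=6≠0 swap→a[4]=6 → slow++,fast++
(s=5,f=11) a[fast]=0 → fast++
(s=5,f=12) a[fast]=3≠0 swap→a[5]=3 → slow++,fast++
(s=6,f=13) a[fast]=0 → fast++
(s=6,f=14) a[fast]=0 → fast++
(s=6,f=15) a[fast]=0 → fast++
(s=6,f=16) a[fast]=5≠0 swap→a[6]=5 → slow++,fast++
(s=7,f=17) a[fast]=0 → fast++
(s=7,f=18) a[fast]=5≠0 swap→a[7]=5 → slow++,fast++

[5, 5, 4, 1, 6, 3, 5, 5, 0, 0, 0, 0, 0, 0, 0, 0, 0, 0, 0]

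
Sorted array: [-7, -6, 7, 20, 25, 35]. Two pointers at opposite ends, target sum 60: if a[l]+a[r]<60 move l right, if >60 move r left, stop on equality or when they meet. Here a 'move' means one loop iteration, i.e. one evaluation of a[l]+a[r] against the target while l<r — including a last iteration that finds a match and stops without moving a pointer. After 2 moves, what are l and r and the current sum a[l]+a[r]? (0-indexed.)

l=0 r=5: -7+35=28 <60, l++
l=1 r=5: -6+35=29 <60, l++

l=2, r=5, sum=42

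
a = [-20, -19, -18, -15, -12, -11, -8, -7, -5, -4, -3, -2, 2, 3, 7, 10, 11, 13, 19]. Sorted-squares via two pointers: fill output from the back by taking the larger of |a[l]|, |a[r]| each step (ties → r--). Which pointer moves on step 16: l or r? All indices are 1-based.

r

l=1 r=19: |-20|>|19| out[19]=400, l++
l=2 r=19: |-19|<=|19| out[18]=361, r--
l=2 r=18: |-19|>|13| out[17]=361, l++
l=3 r=18: |-18|>|13| out[16]=324, l++
l=4 r=18: |-15|>|13| out[15]=225, l++
l=5 r=18: |-12|<=|13| out[14]=169, r--
l=5 r=17: |-12|>|11| out[13]=144, l++
l=6 r=17: |-11|<=|11| out[12]=121, r--
l=6 r=16: |-11|>|10| out[11]=121, l++
l=7 r=16: |-8|<=|10| out[10]=100, r--
l=7 r=15: |-8|>|7| out[9]=64, l++
l=8 r=15: |-7|<=|7| out[8]=49, r--
l=8 r=14: |-7|>|3| out[7]=49, l++
l=9 r=14: |-5|>|3| out[6]=25, l++
l=10 r=14: |-4|>|3| out[5]=16, l++
l=11 r=14: |-3|<=|3| out[4]=9, r--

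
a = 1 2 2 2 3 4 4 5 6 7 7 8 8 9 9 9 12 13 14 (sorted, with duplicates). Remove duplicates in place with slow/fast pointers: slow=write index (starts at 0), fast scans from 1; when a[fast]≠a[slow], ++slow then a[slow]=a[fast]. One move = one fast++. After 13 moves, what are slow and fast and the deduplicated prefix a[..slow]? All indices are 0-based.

slow=0 fast=1: a[fast]=2≠a[slow]=1 write a[1]=2, slow++,fast++
slow=1 fast=2: a[fast]=2=a[slow] dup, fast++
slow=1 fast=3: a[fast]=2=a[slow] dup, fast++
slow=1 fast=4: a[fast]=3≠a[slow]=2 write a[2]=3, slow++,fast++
slow=2 fast=5: a[fast]=4≠a[slow]=3 write a[3]=4, slow++,fast++
slow=3 fast=6: a[fast]=4=a[slow] dup, fast++
slow=3 fast=7: a[fast]=5≠a[slow]=4 write a[4]=5, slow++,fast++
slow=4 fast=8: a[fast]=6≠a[slow]=5 write a[5]=6, slow++,fast++
slow=5 fast=9: a[fast]=7≠a[slow]=6 write a[6]=7, slow++,fast++
slow=6 fast=10: a[fast]=7=a[slow] dup, fast++
slow=6 fast=11: a[fast]=8≠a[slow]=7 write a[7]=8, slow++,fast++
slow=7 fast=12: a[fast]=8=a[slow] dup, fast++
slow=7 fast=13: a[fast]=9≠a[slow]=8 write a[8]=9, slow++,fast++

slow=8, fast=14, prefix=[1, 2, 3, 4, 5, 6, 7, 8, 9]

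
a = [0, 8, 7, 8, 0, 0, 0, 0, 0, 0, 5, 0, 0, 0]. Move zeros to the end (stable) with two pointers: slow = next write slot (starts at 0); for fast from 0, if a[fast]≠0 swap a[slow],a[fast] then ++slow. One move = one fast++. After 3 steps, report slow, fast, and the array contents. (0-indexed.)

slow=2, fast=3, a=[8, 7, 0, 8, 0, 0, 0, 0, 0, 0, 5, 0, 0, 0]

slow=0 fast=0: a[fast]=0, fast++
slow=0 fast=1: a[fast]=8≠0 swap→a[0]=8, slow++,fast++
slow=1 fast=2: a[fast]=7≠0 swap→a[1]=7, slow++,fast++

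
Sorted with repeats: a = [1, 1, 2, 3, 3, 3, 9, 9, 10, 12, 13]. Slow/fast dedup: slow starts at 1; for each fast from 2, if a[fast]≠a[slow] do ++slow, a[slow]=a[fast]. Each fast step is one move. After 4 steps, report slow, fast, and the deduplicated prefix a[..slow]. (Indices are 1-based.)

slow=3, fast=6, prefix=[1, 2, 3]

slow=1 fast=2: a[fast]=1=a[slow] dup, fast++
slow=1 fast=3: a[fast]=2≠a[slow]=1 write a[2]=2, slow++,fast++
slow=2 fast=4: a[fast]=3≠a[slow]=2 write a[3]=3, slow++,fast++
slow=3 fast=5: a[fast]=3=a[slow] dup, fast++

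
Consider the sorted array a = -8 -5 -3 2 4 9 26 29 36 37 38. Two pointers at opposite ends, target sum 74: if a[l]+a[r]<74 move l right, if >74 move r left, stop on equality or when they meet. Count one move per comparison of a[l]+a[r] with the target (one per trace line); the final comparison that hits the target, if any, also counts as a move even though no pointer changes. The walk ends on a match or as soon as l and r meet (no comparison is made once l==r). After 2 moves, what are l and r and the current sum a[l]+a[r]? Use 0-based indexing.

l=0 r=10: -8+38=30 <74, l++
l=1 r=10: -5+38=33 <74, l++

l=2, r=10, sum=35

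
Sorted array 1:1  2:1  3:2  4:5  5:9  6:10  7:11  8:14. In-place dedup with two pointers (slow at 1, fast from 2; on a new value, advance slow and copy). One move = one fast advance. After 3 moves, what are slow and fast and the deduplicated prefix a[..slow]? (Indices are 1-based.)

slow=1 fast=2: a[fast]=1=a[slow] dup, fast++
slow=1 fast=3: a[fast]=2≠a[slow]=1 write a[2]=2, slow++,fast++
slow=2 fast=4: a[fast]=5≠a[slow]=2 write a[3]=5, slow++,fast++

slow=3, fast=5, prefix=[1, 2, 5]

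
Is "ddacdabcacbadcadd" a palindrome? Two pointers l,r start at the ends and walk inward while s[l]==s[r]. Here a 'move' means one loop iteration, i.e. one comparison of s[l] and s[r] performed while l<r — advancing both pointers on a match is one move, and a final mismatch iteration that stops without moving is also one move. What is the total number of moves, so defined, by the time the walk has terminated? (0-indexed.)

l=0 r=16: 'd'=='d', l++,r--
l=1 r=15: 'd'=='d', l++,r--
l=2 r=14: 'a'=='a', l++,r--
l=3 r=13: 'c'=='c', l++,r--
l=4 r=12: 'd'=='d', l++,r--
l=5 r=11: 'a'=='a', l++,r--
l=6 r=10: 'b'=='b', l++,r--
l=7 r=9: 'c'=='c', l++,r--

8 moves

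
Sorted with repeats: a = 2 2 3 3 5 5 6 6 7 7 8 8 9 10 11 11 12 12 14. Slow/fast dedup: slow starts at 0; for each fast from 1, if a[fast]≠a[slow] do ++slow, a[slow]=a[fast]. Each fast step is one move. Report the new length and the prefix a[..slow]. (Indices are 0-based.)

length 11; prefix = [2, 3, 5, 6, 7, 8, 9, 10, 11, 12, 14]

(s=0,f=1) a[fast]=2=a[slow] dup → fast++
(s=0,f=2) a[fast]=3≠a[slow]=2 write a[1]=3 → slow++,fast++
(s=1,f=3) a[fast]=3=a[slow] dup → fast++
(s=1,f=4) a[fast]=5≠a[slow]=3 write a[2]=5 → slow++,fast++
(s=2,f=5) a[fast]=5=a[slow] dup → fast++
(s=2,f=6) a[fast]=6≠a[slow]=5 write a[3]=6 → slow++,fast++
(s=3,f=7) a[fast]=6=a[slow] dup → fast++
(s=3,f=8) a[fast]=7≠a[slow]=6 write a[4]=7 → slow++,fast++
(s=4,f=9) a[fast]=7=a[slow] dup → fast++
(s=4,f=10) a[fast]=8≠a[slow]=7 write a[5]=8 → slow++,fast++
(s=5,f=11) a[fast]=8=a[slow] dup → fast++
(s=5,f=12) a[fast]=9≠a[slow]=8 write a[6]=9 → slow++,fast++
(s=6,f=13) a[fast]=10≠a[slow]=9 write a[7]=10 → slow++,fast++
(s=7,f=14) a[fast]=11≠a[slow]=10 write a[8]=11 → slow++,fast++
(s=8,f=15) a[fast]=11=a[slow] dup → fast++
(s=8,f=16) a[fast]=12≠a[slow]=11 write a[9]=12 → slow++,fast++
(s=9,f=17) a[fast]=12=a[slow] dup → fast++
(s=9,f=18) a[fast]=14≠a[slow]=12 write a[10]=14 → slow++,fast++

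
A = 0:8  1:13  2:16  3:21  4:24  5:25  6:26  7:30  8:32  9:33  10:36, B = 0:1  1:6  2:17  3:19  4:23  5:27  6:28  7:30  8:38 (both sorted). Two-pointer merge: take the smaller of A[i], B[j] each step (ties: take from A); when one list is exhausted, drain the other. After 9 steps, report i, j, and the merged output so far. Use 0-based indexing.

i=4, j=5, merged so far=[1, 6, 8, 13, 16, 17, 19, 21, 23]

[i=0,j=0] A[i]=8>B[j]=1 take 1 → j++
[i=0,j=1] A[i]=8>B[j]=6 take 6 → j++
[i=0,j=2] A[i]=8<=B[j]=17 take 8 → i++
[i=1,j=2] A[i]=13<=B[j]=17 take 13 → i++
[i=2,j=2] A[i]=16<=B[j]=17 take 16 → i++
[i=3,j=2] A[i]=21>B[j]=17 take 17 → j++
[i=3,j=3] A[i]=21>B[j]=19 take 19 → j++
[i=3,j=4] A[i]=21<=B[j]=23 take 21 → i++
[i=4,j=4] A[i]=24>B[j]=23 take 23 → j++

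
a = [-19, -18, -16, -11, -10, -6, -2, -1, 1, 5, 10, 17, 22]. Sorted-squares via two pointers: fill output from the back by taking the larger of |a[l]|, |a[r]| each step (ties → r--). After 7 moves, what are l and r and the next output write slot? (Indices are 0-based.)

l=4, r=9, next write slot=5

l=0 r=12: |-19|<=|22| out[12]=484, r--
l=0 r=11: |-19|>|17| out[11]=361, l++
l=1 r=11: |-18|>|17| out[10]=324, l++
l=2 r=11: |-16|<=|17| out[9]=289, r--
l=2 r=10: |-16|>|10| out[8]=256, l++
l=3 r=10: |-11|>|10| out[7]=121, l++
l=4 r=10: |-10|<=|10| out[6]=100, r--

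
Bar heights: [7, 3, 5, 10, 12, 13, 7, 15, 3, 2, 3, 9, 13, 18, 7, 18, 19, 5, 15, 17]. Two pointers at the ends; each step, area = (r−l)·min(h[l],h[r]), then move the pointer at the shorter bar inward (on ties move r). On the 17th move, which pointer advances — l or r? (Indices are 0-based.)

[0,19] min(7,17)*19=133 best=133 * → l++
[1,19] min(3,17)*18=54 best=133 → l++
[2,19] min(5,17)*17=85 best=133 → l++
[3,19] min(10,17)*16=160 best=160 * → l++
[4,19] min(12,17)*15=180 best=180 * → l++
[5,19] min(13,17)*14=182 best=182 * → l++
[6,19] min(7,17)*13=91 best=182 → l++
[7,19] min(15,17)*12=180 best=182 → l++
[8,19] min(3,17)*11=33 best=182 → l++
[9,19] min(2,17)*10=20 best=182 → l++
[10,19] min(3,17)*9=27 best=182 → l++
[11,19] min(9,17)*8=72 best=182 → l++
[12,19] min(13,17)*7=91 best=182 → l++
[13,19] min(18,17)*6=102 best=182 → r--
[13,18] min(18,15)*5=75 best=182 → r--
[13,17] min(18,5)*4=20 best=182 → r--
[13,16] min(18,19)*3=54 best=182 → l++

l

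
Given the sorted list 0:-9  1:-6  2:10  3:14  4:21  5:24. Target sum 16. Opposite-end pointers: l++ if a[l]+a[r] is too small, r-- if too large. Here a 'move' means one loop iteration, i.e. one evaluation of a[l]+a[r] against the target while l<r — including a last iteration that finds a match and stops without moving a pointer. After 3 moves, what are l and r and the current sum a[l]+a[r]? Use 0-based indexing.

l=2, r=4, sum=31

l=0 r=5: -9+24=15 <16, l++
l=1 r=5: -6+24=18 >16, r--
l=1 r=4: -6+21=15 <16, l++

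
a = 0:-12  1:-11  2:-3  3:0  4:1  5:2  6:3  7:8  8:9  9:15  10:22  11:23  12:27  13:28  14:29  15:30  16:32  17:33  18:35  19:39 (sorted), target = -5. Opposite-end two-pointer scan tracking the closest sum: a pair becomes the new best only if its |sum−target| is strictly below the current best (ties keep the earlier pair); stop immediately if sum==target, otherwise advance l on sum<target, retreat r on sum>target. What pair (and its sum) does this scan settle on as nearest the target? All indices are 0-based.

pair (-12, 8) with sum -4 (|Δ|=1)

[0,19] -12+39=27 d=32 * → r--
[0,18] -12+35=23 d=28 * → r--
[0,17] -12+33=21 d=26 * → r--
[0,16] -12+32=20 d=25 * → r--
[0,15] -12+30=18 d=23 * → r--
[0,14] -12+29=17 d=22 * → r--
[0,13] -12+28=16 d=21 * → r--
[0,12] -12+27=15 d=20 * → r--
[0,11] -12+23=11 d=16 * → r--
[0,10] -12+22=10 d=15 * → r--
[0,9] -12+15=3 d=8 * → r--
[0,8] -12+9=-3 d=2 * → r--
[0,7] -12+8=-4 d=1 * → r--
[0,6] -12+3=-9 d=4 → l++
[1,6] -11+3=-8 d=3 → l++
[2,6] -3+3=0 d=5 → r--
[2,5] -3+2=-1 d=4 → r--
[2,4] -3+1=-2 d=3 → r--
[2,3] -3+0=-3 d=2 → r--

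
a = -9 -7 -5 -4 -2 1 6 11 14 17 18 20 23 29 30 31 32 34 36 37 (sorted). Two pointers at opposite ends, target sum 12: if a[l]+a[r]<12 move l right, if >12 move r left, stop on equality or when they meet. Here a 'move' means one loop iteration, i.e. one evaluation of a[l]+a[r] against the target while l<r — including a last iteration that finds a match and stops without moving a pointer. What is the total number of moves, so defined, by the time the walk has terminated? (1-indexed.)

l=1 r=20: -9+37=28 >12, r--
l=1 r=19: -9+36=27 >12, r--
l=1 r=18: -9+34=25 >12, r--
l=1 r=17: -9+32=23 >12, r--
l=1 r=16: -9+31=22 >12, r--
l=1 r=15: -9+30=21 >12, r--
l=1 r=14: -9+29=20 >12, r--
l=1 r=13: -9+23=14 >12, r--
l=1 r=12: -9+20=11 <12, l++
l=2 r=12: -7+20=13 >12, r--
l=2 r=11: -7+18=11 <12, l++
l=3 r=11: -5+18=13 >12, r--
l=3 r=10: -5+17=12, found

13 moves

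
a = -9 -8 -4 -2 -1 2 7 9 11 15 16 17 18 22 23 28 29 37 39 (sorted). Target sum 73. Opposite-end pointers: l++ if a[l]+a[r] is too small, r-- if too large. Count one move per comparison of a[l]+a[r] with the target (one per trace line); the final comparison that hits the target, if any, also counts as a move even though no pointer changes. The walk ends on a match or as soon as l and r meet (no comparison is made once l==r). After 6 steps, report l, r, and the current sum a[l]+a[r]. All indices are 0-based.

l=0 r=18: -9+39=30 <73, l++
l=1 r=18: -8+39=31 <73, l++
l=2 r=18: -4+39=35 <73, l++
l=3 r=18: -2+39=37 <73, l++
l=4 r=18: -1+39=38 <73, l++
l=5 r=18: 2+39=41 <73, l++

l=6, r=18, sum=46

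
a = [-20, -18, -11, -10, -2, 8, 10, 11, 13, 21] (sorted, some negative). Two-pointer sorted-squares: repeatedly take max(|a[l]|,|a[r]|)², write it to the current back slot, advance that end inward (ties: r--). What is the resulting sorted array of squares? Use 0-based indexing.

[4, 64, 100, 100, 121, 121, 169, 324, 400, 441]

l=0 r=9: |-20|<=|21| out[9]=441, r--
l=0 r=8: |-20|>|13| out[8]=400, l++
l=1 r=8: |-18|>|13| out[7]=324, l++
l=2 r=8: |-11|<=|13| out[6]=169, r--
l=2 r=7: |-11|<=|11| out[5]=121, r--
l=2 r=6: |-11|>|10| out[4]=121, l++
l=3 r=6: |-10|<=|10| out[3]=100, r--
l=3 r=5: |-10|>|8| out[2]=100, l++
l=4 r=5: |-2|<=|8| out[1]=64, r--
l=4 r=4: |-2|<=|-2| out[0]=4, r--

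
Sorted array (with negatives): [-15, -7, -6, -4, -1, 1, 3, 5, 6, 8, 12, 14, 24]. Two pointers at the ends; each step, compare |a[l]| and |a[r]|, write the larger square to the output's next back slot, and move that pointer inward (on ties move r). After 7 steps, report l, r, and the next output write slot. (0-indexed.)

l=0 r=12: |-15|<=|24| out[12]=576, r--
l=0 r=11: |-15|>|14| out[11]=225, l++
l=1 r=11: |-7|<=|14| out[10]=196, r--
l=1 r=10: |-7|<=|12| out[9]=144, r--
l=1 r=9: |-7|<=|8| out[8]=64, r--
l=1 r=8: |-7|>|6| out[7]=49, l++
l=2 r=8: |-6|<=|6| out[6]=36, r--

l=2, r=7, next write slot=5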